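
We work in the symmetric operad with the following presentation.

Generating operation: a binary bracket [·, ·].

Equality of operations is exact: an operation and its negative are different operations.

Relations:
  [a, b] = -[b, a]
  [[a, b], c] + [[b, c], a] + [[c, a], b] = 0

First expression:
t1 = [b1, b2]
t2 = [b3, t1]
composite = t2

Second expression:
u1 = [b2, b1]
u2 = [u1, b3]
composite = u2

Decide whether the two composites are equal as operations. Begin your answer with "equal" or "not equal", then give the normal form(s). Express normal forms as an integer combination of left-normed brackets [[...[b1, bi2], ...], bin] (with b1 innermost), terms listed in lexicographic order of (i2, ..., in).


equal; the common form is -[[b1, b2], b3]

In normal form, the first expression is -[[b1, b2], b3]
In normal form, the second expression is -[[b1, b2], b3]
The normal forms match — equal.


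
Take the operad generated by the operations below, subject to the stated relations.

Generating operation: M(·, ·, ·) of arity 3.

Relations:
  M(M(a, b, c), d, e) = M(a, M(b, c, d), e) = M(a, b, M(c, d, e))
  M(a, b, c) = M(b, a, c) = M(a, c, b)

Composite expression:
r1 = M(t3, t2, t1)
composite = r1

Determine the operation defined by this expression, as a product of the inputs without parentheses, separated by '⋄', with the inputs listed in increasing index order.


t1 ⋄ t2 ⋄ t3


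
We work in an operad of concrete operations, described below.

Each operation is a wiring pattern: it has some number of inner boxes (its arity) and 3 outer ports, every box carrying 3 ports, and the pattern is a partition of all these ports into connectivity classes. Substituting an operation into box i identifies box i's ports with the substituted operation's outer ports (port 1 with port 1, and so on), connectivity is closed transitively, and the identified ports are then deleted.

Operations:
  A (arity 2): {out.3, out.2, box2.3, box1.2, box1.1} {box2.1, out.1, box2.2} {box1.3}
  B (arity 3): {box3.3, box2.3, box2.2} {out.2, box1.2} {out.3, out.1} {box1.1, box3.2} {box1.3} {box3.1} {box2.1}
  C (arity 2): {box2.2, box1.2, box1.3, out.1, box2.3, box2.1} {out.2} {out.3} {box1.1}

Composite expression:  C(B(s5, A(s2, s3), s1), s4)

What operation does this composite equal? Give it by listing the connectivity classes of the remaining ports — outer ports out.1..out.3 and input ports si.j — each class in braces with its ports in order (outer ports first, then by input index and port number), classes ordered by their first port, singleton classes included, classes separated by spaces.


Connectivity passes through glued C-boundaries; trace each wire chain.
stage A: inputs (s2, s3), connectivity {out.1, s3.1, s3.2} {out.2, out.3, s2.1, s2.2, s3.3} {s2.3}, out.j its boundary
stage B: inputs (s5, s2, s3, s1), connectivity {out.1, out.3} {out.2, s5.2} {s1.1} {s1.2, s5.1} {s1.3, s2.1, s2.2, s3.3} {s2.3} {s3.1, s3.2} {s5.3}, out.j its boundary
stage C: inputs (s5, s2, s3, s1, s4), connectivity {out.1, s4.1, s4.2, s4.3, s5.2} {out.2} {out.3} {s1.1} {s1.2, s5.1} {s1.3, s2.1, s2.2, s3.3} {s2.3} {s3.1, s3.2} {s5.3}, out.j its boundary

{out.1, s4.1, s4.2, s4.3, s5.2} {out.2} {out.3} {s1.1} {s1.2, s5.1} {s1.3, s2.1, s2.2, s3.3} {s2.3} {s3.1, s3.2} {s5.3}


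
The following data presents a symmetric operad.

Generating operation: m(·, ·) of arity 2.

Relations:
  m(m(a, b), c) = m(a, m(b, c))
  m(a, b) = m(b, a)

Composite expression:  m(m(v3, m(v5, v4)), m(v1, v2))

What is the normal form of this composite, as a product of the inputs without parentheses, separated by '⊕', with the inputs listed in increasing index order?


v1 ⊕ v2 ⊕ v3 ⊕ v4 ⊕ v5

Both nesting and order wash out for m; what remains is which v's occur.
m(v5, v4) spells out as v5 ⊕ v4
m(v3, m(v5, v4)) spells out as v3 ⊕ v5 ⊕ v4
m(v1, v2) spells out as v1 ⊕ v2
m(m(v3, m(v5, v4)), m(v1, v2)) spells out as v3 ⊕ v5 ⊕ v4 ⊕ v1 ⊕ v2
the factors in increasing index order: v1 ⊕ v2 ⊕ v3 ⊕ v4 ⊕ v5


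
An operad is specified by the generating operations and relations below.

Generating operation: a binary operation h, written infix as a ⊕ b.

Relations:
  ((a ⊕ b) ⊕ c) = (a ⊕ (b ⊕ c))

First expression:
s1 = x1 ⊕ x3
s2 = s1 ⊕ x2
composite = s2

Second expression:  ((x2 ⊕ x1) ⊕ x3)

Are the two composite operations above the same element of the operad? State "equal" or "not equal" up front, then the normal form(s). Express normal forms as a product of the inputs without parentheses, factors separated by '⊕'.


not equal — first x1 ⊕ x3 ⊕ x2, second x2 ⊕ x1 ⊕ x3

Reducing the first expression gives x1 ⊕ x3 ⊕ x2
Reducing the second expression gives x2 ⊕ x1 ⊕ x3
Different reductions; not equal.


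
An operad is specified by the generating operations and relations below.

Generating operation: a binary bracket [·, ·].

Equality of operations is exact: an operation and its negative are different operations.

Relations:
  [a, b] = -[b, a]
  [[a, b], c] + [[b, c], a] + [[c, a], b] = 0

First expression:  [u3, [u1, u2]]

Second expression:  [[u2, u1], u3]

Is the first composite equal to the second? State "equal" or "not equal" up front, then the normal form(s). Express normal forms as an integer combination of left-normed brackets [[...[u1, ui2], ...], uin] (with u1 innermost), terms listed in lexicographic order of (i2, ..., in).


equal; both compose to -[[u1, u2], u3]

The first composite normalizes to -[[u1, u2], u3]
The second composite normalizes to -[[u1, u2], u3]
One common form — equal.


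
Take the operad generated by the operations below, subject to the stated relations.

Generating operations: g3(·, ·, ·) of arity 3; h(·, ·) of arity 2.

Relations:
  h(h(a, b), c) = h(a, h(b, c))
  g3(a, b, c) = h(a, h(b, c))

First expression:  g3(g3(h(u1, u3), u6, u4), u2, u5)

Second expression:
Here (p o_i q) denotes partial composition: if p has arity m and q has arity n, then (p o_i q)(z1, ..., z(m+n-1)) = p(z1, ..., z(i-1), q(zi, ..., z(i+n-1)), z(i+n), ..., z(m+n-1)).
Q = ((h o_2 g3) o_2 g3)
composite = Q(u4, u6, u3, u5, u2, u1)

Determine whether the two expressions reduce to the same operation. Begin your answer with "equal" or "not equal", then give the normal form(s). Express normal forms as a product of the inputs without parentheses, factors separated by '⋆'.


not equal; first: u1 ⋆ u3 ⋆ u6 ⋆ u4 ⋆ u2 ⋆ u5; second: u4 ⋆ u6 ⋆ u3 ⋆ u5 ⋆ u2 ⋆ u1

The first composite normalizes to u1 ⋆ u3 ⋆ u6 ⋆ u4 ⋆ u2 ⋆ u5
The second composite normalizes to u4 ⋆ u6 ⋆ u3 ⋆ u5 ⋆ u2 ⋆ u1
They disagree, so not equal.


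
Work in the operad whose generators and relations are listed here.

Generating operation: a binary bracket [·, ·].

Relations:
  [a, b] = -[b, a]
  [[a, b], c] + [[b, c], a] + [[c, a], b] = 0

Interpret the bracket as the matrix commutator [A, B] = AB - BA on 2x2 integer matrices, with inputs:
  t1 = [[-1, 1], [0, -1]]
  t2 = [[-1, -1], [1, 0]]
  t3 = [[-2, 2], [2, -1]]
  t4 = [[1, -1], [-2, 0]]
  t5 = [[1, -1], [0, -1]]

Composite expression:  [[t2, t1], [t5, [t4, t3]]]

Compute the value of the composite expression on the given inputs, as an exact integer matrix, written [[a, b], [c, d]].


[t2, t1] = [[-1, -1], [0, 1]]
[t4, t3] = [[2, 1], [0, -2]]
[t5, [t4, t3]] = [[0, 6], [0, 0]]
[[t2, t1], [t5, [t4, t3]]] = [[0, -12], [0, 0]]

[[0, -12], [0, 0]]


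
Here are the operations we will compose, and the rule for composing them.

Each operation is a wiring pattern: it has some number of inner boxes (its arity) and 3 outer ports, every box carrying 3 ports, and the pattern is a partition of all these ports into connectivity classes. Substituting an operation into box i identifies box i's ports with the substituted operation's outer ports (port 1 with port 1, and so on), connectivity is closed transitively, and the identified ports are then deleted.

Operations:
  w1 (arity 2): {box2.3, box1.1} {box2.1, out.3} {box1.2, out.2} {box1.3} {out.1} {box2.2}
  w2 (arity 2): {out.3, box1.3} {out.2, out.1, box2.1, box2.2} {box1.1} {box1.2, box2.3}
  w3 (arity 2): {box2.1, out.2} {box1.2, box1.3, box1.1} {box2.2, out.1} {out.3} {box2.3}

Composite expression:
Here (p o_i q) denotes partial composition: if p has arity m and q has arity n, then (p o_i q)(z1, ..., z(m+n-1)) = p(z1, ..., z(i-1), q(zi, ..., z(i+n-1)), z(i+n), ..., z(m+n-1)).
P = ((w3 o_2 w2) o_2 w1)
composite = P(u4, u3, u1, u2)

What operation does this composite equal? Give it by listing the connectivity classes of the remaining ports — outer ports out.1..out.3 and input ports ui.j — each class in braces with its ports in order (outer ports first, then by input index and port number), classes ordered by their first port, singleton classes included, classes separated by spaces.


Substituting into w3 glues patterns; closure does the rest.
stage w1: inputs (u3, u1), connectivity {out.1} {out.2, u3.2} {out.3, u1.1} {u1.2} {u1.3, u3.1} {u3.3}, out.j its boundary
stage w2: inputs (u3, u1, u2), connectivity {out.1, out.2, u2.1, u2.2} {out.3, u1.1} {u1.2} {u1.3, u3.1} {u2.3, u3.2} {u3.3}, out.j its boundary
stage w3: inputs (u4, u3, u1, u2), connectivity {out.1, out.2, u2.1, u2.2} {out.3} {u1.1} {u1.2} {u1.3, u3.1} {u2.3, u3.2} {u3.3} {u4.1, u4.2, u4.3}, out.j its boundary

{out.1, out.2, u2.1, u2.2} {out.3} {u1.1} {u1.2} {u1.3, u3.1} {u2.3, u3.2} {u3.3} {u4.1, u4.2, u4.3}


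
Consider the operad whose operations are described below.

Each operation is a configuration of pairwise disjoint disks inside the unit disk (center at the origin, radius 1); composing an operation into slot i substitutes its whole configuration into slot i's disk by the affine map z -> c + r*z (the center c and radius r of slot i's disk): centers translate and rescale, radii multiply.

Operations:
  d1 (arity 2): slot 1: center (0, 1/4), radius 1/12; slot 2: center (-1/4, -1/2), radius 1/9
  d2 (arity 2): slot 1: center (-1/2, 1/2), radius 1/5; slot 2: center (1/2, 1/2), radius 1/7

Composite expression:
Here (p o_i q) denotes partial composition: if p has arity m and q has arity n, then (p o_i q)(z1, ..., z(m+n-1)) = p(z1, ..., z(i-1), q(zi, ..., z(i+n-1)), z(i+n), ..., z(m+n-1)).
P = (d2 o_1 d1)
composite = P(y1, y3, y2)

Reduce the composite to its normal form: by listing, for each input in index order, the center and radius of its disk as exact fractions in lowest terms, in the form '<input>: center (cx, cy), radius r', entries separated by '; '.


y1: center (-1/2, 11/20), radius 1/60; y2: center (1/2, 1/2), radius 1/7; y3: center (-11/20, 2/5), radius 1/45

Follow each y-input down from d2: c' goes to c + r*c', radius to r*r'.
input y1: composing its 2 substitution steps yields center (-1/2, 11/20), radius 1/60
input y3: composing its 2 substitution steps yields center (-11/20, 2/5), radius 1/45
input y2: composing its 1 substitution step yields center (1/2, 1/2), radius 1/7


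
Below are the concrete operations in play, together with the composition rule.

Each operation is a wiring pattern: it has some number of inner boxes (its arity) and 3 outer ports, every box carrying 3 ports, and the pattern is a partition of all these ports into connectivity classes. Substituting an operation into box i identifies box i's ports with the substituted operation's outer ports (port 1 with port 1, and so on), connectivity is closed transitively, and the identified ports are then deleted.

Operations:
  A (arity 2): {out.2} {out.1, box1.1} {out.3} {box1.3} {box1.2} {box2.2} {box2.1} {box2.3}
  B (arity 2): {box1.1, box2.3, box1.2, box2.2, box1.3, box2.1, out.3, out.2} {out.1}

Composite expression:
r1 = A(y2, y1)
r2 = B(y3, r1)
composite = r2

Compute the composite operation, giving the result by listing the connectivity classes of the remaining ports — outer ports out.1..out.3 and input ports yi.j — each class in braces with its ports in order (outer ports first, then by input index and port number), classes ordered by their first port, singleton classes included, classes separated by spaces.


{out.1} {out.2, out.3, y2.1, y3.1, y3.2, y3.3} {y1.1} {y1.2} {y1.3} {y2.2} {y2.3}

Treat the ports identified at B as solder joints: merge, then drop.
the subtree at A composes to {out.1, y2.1} {out.2} {out.3} {y1.1} {y1.2} {y1.3} {y2.2} {y2.3} on (y2, y1); out.j = own outer ports
the subtree at B composes to {out.1} {out.2, out.3, y2.1, y3.1, y3.2, y3.3} {y1.1} {y1.2} {y1.3} {y2.2} {y2.3} on (y3, y2, y1); out.j = own outer ports


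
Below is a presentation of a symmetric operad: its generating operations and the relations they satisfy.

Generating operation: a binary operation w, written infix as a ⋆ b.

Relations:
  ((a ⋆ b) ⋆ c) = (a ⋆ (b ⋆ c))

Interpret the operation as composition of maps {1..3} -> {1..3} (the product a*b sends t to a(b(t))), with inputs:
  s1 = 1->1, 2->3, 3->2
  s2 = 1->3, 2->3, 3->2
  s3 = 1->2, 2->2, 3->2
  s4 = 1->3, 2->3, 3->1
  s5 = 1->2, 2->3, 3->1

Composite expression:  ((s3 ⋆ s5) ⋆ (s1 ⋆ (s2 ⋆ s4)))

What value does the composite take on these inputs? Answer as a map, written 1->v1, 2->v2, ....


(s3 ⋆ s5) = 1->2, 2->2, 3->2
(s2 ⋆ s4) = 1->2, 2->2, 3->3
(s1 ⋆ (s2 ⋆ s4)) = 1->3, 2->3, 3->2
((s3 ⋆ s5) ⋆ (s1 ⋆ (s2 ⋆ s4))) = 1->2, 2->2, 3->2

1->2, 2->2, 3->2


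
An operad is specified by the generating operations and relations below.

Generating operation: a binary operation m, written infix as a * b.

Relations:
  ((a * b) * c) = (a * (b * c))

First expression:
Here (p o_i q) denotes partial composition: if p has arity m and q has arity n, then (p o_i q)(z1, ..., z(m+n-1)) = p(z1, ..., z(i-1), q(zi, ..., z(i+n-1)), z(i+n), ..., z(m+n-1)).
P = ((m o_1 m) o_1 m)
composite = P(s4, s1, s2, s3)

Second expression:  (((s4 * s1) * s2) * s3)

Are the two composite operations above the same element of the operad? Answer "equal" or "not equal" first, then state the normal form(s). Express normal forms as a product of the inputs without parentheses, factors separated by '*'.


equal — both sides give s4 * s1 * s2 * s3

In normal form, the first expression is s4 * s1 * s2 * s3
In normal form, the second expression is s4 * s1 * s2 * s3
The forms coincide; equal.


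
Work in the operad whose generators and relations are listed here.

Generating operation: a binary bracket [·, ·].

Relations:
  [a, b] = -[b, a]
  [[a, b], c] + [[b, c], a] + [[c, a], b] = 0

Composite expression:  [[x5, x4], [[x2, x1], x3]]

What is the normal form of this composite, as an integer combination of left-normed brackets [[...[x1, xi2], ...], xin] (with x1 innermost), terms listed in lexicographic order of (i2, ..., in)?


-[[[[x1, x2], x3], x4], x5] + [[[[x1, x2], x3], x5], x4]

Expand each bracket as ab - ba; the x1-initial words give the coefficients.
Composite bracket: [[x5, x4], [[x2, x1], x3]]
The bracket unfolds into 16 signed words via [a, b] = ab - ba (2^4 = 16).
Words beginning with x1 determine it all:
  from x1x2x3x4x5, sign -1: term -[[[[x1, x2], x3], x4], x5]
  from x1x2x3x5x4, sign +1: term +[[[[x1, x2], x3], x5], x4]


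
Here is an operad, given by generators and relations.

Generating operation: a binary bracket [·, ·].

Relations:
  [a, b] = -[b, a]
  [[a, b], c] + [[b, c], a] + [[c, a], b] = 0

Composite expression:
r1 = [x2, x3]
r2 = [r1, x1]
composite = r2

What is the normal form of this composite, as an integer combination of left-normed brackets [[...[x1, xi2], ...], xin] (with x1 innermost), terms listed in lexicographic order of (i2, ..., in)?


-[[x1, x2], x3] + [[x1, x3], x2]


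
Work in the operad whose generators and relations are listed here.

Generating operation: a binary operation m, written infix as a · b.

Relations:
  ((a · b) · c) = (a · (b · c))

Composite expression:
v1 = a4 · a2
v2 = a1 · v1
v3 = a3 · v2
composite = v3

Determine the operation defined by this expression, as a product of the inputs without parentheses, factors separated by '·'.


The m-tree's shape is irrelevant; the a-reading-order decides.
(a4 · a2) reduces to a4 · a2
(a1 · (a4 · a2)) reduces to a1 · a4 · a2
(a3 · (a1 · (a4 · a2))) reduces to a3 · a1 · a4 · a2

a3 · a1 · a4 · a2


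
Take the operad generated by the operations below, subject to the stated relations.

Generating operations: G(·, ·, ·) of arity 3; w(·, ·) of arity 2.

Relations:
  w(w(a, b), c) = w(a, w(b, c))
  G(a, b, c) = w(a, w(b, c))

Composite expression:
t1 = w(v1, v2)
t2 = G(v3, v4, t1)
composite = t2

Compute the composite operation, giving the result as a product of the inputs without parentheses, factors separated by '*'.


v3 * v4 * v1 * v2

Every regrouping of G is equal, so read the v-inputs in written order.
w(v1, v2) collapses to v1 * v2
G(v3, v4, w(v1, v2)) collapses to v3 * v4 * v1 * v2


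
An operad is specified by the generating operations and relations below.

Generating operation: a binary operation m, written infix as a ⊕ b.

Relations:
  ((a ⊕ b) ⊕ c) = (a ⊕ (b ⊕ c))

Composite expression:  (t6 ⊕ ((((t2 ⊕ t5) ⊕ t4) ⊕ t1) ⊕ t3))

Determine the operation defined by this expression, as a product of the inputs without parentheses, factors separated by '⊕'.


t6 ⊕ t2 ⊕ t5 ⊕ t4 ⊕ t1 ⊕ t3


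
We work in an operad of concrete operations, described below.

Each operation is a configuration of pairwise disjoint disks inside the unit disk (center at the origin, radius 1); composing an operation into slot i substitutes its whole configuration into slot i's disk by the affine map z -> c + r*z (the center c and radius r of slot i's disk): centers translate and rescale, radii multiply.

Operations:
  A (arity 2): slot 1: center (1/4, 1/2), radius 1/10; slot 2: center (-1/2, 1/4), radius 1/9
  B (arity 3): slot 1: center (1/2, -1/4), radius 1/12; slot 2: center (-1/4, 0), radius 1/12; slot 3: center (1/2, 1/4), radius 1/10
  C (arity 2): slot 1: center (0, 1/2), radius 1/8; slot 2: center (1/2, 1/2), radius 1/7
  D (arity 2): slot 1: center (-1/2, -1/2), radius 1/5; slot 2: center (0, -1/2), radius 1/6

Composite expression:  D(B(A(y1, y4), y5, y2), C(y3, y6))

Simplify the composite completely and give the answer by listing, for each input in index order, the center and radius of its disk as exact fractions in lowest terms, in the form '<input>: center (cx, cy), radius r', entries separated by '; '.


y1: center (-19/48, -13/24), radius 1/600; y2: center (-2/5, -9/20), radius 1/50; y3: center (0, -5/12), radius 1/48; y4: center (-49/120, -131/240), radius 1/540; y5: center (-11/20, -1/2), radius 1/60; y6: center (1/12, -5/12), radius 1/42

Nesting under D composes maps z -> c + r*z down each y-path.
input y1: applying the 3 nested substitutions gives center (-19/48, -13/24), radius 1/600
input y4: applying the 3 nested substitutions gives center (-49/120, -131/240), radius 1/540
input y5: applying the 2 nested substitutions gives center (-11/20, -1/2), radius 1/60
input y2: applying the 2 nested substitutions gives center (-2/5, -9/20), radius 1/50
input y3: applying the 2 nested substitutions gives center (0, -5/12), radius 1/48
input y6: applying the 2 nested substitutions gives center (1/12, -5/12), radius 1/42


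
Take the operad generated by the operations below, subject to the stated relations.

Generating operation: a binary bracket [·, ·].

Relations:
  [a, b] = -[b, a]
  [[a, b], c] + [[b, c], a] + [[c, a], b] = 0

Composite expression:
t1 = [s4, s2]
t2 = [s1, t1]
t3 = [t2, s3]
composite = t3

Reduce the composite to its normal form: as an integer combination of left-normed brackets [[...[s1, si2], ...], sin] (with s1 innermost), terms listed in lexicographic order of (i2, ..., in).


-[[[s1, s2], s4], s3] + [[[s1, s4], s2], s3]


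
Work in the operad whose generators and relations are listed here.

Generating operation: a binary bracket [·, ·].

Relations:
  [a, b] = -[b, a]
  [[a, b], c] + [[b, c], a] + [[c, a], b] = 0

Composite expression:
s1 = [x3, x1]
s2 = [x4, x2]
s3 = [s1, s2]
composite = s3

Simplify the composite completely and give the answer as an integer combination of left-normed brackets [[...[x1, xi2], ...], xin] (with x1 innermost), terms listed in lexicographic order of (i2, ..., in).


Left-normed coefficients sit on the x1-initial expansion words.
Composite bracket: [[x3, x1], [x4, x2]]
Full expansion: 8 signed words from ab - ba (2^3 = 8).
Keep just the words that open with x1:
  x1x3x2x4 appears with sign +1, giving the term +[[[x1, x3], x2], x4]
  x1x3x4x2 appears with sign -1, giving the term -[[[x1, x3], x4], x2]

[[[x1, x3], x2], x4] - [[[x1, x3], x4], x2]


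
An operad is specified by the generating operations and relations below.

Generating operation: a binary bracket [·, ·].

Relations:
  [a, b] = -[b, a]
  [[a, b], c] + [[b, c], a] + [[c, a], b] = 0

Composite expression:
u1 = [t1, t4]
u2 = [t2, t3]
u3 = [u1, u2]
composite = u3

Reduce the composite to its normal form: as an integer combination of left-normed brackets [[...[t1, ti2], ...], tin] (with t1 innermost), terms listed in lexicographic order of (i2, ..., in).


[[[t1, t4], t2], t3] - [[[t1, t4], t3], t2]

Expand each bracket as ab - ba; the t1-initial words give the coefficients.
Composite bracket: [[t1, t4], [t2, t3]]
Expanding via [a, b] = ab - ba: 8 signed words (2^3 = 8).
Words beginning with t1 determine it all:
  t1t4t2t3 appears with sign +1, giving the term +[[[t1, t4], t2], t3]
  t1t4t3t2 appears with sign -1, giving the term -[[[t1, t4], t3], t2]


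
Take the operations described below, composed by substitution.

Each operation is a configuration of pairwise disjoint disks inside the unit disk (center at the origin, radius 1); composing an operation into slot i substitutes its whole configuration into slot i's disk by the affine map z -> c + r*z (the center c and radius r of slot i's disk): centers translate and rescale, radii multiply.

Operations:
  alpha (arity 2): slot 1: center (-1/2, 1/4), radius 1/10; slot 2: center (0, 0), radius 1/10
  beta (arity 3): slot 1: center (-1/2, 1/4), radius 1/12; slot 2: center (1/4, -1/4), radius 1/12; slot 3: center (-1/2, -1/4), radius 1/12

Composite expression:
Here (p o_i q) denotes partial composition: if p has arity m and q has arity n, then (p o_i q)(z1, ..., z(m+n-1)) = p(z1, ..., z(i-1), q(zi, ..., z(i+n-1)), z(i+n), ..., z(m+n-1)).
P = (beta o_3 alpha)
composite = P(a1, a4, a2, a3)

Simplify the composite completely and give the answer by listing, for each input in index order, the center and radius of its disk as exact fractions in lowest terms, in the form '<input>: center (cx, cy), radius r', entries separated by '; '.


a1: center (-1/2, 1/4), radius 1/12; a2: center (-13/24, -11/48), radius 1/120; a3: center (-1/2, -1/4), radius 1/120; a4: center (1/4, -1/4), radius 1/12

Only the slot chain above each a matters under beta; compose those maps.
input a1: applying the 1 nested substitution gives center (-1/2, 1/4), radius 1/12
input a4: applying the 1 nested substitution gives center (1/4, -1/4), radius 1/12
input a2: applying the 2 nested substitutions gives center (-13/24, -11/48), radius 1/120
input a3: applying the 2 nested substitutions gives center (-1/2, -1/4), radius 1/120


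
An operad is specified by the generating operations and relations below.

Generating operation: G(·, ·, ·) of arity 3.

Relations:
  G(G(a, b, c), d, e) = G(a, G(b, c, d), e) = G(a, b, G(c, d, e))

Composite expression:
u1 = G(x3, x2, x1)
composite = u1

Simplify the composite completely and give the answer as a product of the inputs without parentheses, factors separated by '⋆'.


x3 ⋆ x2 ⋆ x1

Associativity of G dissolves the nesting; only the x-input order survives.
G(x3, x2, x1) unparenthesizes to x3 ⋆ x2 ⋆ x1


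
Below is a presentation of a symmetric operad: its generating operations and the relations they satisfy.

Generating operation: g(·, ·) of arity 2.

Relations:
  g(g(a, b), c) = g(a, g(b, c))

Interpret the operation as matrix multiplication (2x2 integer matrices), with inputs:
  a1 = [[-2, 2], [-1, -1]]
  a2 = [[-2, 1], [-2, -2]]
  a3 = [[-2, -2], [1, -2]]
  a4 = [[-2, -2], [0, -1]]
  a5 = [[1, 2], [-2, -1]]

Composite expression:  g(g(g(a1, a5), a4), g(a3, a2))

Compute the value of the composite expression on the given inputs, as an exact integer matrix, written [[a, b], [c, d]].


[[132, 114], [-18, -9]]

g(a1, a5) = [[-6, -6], [1, -1]]
g(g(a1, a5), a4) = [[12, 18], [-2, -1]]
g(a3, a2) = [[8, 2], [2, 5]]
g(g(g(a1, a5), a4), g(a3, a2)) = [[132, 114], [-18, -9]]


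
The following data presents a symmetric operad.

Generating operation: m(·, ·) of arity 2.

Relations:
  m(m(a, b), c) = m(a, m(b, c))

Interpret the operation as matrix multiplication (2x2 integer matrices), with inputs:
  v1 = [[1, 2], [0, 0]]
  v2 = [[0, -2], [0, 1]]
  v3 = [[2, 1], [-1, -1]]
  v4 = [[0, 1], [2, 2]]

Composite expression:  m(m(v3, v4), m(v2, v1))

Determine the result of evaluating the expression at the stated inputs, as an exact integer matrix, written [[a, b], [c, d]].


m(v3, v4) = [[2, 4], [-2, -3]]
m(v2, v1) = [[0, 0], [0, 0]]
m(m(v3, v4), m(v2, v1)) = [[0, 0], [0, 0]]

[[0, 0], [0, 0]]


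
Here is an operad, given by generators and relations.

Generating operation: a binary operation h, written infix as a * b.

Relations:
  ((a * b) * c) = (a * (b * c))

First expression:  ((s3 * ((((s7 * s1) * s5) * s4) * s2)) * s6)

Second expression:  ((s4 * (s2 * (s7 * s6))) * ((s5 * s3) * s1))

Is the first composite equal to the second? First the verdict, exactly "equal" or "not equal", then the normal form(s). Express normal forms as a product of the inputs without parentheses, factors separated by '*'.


not equal; first: s3 * s7 * s1 * s5 * s4 * s2 * s6; second: s4 * s2 * s7 * s6 * s5 * s3 * s1

Normal form of the first expression: s3 * s7 * s1 * s5 * s4 * s2 * s6
Normal form of the second expression: s4 * s2 * s7 * s6 * s5 * s3 * s1
The normal forms differ: not equal.


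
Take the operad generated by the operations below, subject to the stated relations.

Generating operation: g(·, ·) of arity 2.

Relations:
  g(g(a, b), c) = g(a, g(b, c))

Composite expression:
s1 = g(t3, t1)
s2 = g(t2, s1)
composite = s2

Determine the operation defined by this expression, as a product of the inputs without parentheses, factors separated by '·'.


t2 · t3 · t1

The g-tree's shape is irrelevant; the t-reading-order decides.
g(t3, t1) flattens to t3 · t1
g(t2, g(t3, t1)) flattens to t2 · t3 · t1


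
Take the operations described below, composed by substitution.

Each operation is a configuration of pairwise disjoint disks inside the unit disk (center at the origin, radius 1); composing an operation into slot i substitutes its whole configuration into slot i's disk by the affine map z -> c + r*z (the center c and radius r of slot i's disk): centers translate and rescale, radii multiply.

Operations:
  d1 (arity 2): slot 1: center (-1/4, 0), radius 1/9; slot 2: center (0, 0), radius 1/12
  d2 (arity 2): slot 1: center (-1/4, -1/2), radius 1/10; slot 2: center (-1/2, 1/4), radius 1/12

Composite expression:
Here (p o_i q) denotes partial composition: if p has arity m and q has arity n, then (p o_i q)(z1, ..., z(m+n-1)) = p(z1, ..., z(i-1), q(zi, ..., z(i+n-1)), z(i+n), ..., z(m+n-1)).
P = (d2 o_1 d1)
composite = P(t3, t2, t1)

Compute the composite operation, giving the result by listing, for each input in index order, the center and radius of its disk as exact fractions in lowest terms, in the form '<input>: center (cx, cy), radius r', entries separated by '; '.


t1: center (-1/2, 1/4), radius 1/12; t2: center (-1/4, -1/2), radius 1/120; t3: center (-11/40, -1/2), radius 1/90


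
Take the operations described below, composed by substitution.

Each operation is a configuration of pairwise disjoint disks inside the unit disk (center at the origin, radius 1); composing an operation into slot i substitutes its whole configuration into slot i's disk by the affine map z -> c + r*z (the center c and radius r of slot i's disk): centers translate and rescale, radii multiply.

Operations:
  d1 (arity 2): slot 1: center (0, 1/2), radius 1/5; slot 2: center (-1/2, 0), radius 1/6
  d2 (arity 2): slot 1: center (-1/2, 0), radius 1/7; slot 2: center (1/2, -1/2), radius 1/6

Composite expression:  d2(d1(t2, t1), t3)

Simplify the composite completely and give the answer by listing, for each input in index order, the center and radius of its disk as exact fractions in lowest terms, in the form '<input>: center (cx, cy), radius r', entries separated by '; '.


t1: center (-4/7, 0), radius 1/42; t2: center (-1/2, 1/14), radius 1/35; t3: center (1/2, -1/2), radius 1/6

Nesting under d2 composes maps z -> c + r*z down each t-path.
t2 passes through 2 substitutions, ending at center (-1/2, 1/14), radius 1/35
t1 passes through 2 substitutions, ending at center (-4/7, 0), radius 1/42
t3 passes through 1 substitution, ending at center (1/2, -1/2), radius 1/6


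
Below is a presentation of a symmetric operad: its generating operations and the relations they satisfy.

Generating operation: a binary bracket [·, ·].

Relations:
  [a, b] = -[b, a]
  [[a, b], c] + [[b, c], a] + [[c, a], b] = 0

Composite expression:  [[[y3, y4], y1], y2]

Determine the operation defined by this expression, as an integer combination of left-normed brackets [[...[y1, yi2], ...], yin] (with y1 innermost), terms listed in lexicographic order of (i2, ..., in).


-[[[y1, y3], y4], y2] + [[[y1, y4], y3], y2]

Antisymmetry and Jacobi reduce to y1-anchored left-normed brackets.
Composite bracket: [[[y3, y4], y1], y2]
Applying ab - ba throughout gives 8 signed words (2^3 = 8).
Coefficients come from the y1-initial words:
  y1y3y4y2 (sign -1) contributes -[[[y1, y3], y4], y2]
  y1y4y3y2 (sign +1) contributes +[[[y1, y4], y3], y2]


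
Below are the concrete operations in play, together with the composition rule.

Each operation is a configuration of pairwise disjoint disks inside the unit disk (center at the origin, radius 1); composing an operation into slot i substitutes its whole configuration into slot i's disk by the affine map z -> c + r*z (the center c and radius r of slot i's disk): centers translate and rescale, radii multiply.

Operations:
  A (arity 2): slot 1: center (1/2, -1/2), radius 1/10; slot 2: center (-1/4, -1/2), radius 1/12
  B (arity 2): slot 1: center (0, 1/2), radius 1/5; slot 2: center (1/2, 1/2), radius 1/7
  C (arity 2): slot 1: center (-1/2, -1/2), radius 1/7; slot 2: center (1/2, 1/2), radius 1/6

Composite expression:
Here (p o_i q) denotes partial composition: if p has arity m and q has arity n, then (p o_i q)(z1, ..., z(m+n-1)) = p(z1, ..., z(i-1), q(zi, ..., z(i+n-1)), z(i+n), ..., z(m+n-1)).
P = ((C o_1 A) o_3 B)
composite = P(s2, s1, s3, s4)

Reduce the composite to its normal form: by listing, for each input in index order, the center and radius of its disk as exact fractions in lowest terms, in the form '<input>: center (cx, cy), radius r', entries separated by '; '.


s1: center (-15/28, -4/7), radius 1/84; s2: center (-3/7, -4/7), radius 1/70; s3: center (1/2, 7/12), radius 1/30; s4: center (7/12, 7/12), radius 1/42

Affine substitution under C: radii multiply and s-centers shift.
input s2: applying the 2 nested substitutions gives center (-3/7, -4/7), radius 1/70
input s1: applying the 2 nested substitutions gives center (-15/28, -4/7), radius 1/84
input s3: applying the 2 nested substitutions gives center (1/2, 7/12), radius 1/30
input s4: applying the 2 nested substitutions gives center (7/12, 7/12), radius 1/42


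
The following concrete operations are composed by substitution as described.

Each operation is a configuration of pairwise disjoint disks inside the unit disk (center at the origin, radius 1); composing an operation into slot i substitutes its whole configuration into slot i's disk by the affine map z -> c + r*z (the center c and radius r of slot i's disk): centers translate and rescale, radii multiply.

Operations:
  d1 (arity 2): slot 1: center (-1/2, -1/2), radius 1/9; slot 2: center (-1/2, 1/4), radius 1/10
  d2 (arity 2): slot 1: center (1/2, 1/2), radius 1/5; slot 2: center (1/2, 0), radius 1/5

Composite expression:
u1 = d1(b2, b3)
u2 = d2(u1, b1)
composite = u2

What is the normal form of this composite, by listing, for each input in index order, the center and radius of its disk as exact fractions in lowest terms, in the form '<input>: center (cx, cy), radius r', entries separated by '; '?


Affine substitution under d2: radii multiply and b-centers shift.
b2 passes through 2 substitutions, ending at center (2/5, 2/5), radius 1/45
b3 passes through 2 substitutions, ending at center (2/5, 11/20), radius 1/50
b1 passes through 1 substitution, ending at center (1/2, 0), radius 1/5

b1: center (1/2, 0), radius 1/5; b2: center (2/5, 2/5), radius 1/45; b3: center (2/5, 11/20), radius 1/50


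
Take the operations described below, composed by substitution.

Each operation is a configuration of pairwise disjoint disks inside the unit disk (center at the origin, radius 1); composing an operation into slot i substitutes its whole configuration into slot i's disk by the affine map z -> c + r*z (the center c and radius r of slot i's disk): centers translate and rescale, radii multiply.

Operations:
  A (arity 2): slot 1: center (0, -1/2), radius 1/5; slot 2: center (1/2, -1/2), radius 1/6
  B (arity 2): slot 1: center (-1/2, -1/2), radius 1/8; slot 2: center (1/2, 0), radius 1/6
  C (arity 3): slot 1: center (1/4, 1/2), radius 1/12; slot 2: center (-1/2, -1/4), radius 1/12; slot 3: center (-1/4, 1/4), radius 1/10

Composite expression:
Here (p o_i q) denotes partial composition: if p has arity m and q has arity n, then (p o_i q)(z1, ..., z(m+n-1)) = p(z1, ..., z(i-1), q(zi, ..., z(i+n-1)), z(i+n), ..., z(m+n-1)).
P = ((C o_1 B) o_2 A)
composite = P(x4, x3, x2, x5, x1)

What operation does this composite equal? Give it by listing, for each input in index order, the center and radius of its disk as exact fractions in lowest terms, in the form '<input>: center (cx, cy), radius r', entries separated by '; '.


x1: center (-1/4, 1/4), radius 1/10; x2: center (43/144, 71/144), radius 1/432; x3: center (7/24, 71/144), radius 1/360; x4: center (5/24, 11/24), radius 1/96; x5: center (-1/2, -1/4), radius 1/12

Affine substitution under C: radii multiply and x-centers shift.
input x4: applying the 2 nested substitutions gives center (5/24, 11/24), radius 1/96
input x3: applying the 3 nested substitutions gives center (7/24, 71/144), radius 1/360
input x2: applying the 3 nested substitutions gives center (43/144, 71/144), radius 1/432
input x5: applying the 1 nested substitution gives center (-1/2, -1/4), radius 1/12
input x1: applying the 1 nested substitution gives center (-1/4, 1/4), radius 1/10


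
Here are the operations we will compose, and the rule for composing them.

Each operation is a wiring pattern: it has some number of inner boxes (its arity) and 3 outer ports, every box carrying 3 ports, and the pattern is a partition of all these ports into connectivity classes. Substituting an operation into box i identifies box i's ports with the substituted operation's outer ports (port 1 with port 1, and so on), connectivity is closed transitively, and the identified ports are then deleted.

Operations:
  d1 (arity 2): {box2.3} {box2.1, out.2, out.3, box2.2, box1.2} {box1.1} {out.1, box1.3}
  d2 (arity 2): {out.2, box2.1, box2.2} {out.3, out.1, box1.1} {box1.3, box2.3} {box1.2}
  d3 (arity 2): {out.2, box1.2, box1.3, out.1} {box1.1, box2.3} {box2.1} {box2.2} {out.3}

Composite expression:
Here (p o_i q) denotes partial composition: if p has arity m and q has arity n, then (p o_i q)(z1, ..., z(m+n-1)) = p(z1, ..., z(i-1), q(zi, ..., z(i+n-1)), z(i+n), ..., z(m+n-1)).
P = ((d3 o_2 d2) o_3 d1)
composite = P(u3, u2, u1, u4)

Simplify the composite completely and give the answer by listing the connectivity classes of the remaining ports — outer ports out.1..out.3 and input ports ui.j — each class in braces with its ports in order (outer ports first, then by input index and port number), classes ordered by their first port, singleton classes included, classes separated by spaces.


Treat the ports identified at d3 as solder joints: merge, then drop.
after d1, the pattern on (u1, u4) reads {out.1, u1.3} {out.2, out.3, u1.2, u4.1, u4.2} {u1.1} {u4.3} (out.j = its outer ports)
after d2, the pattern on (u2, u1, u4) reads {out.1, out.3, u2.1} {out.2, u1.2, u1.3, u2.3, u4.1, u4.2} {u1.1} {u2.2} {u4.3} (out.j = its outer ports)
after d3, the pattern on (u3, u2, u1, u4) reads {out.1, out.2, u3.2, u3.3} {out.3} {u1.1} {u1.2, u1.3, u2.3, u4.1, u4.2} {u2.1, u3.1} {u2.2} {u4.3} (out.j = its outer ports)

{out.1, out.2, u3.2, u3.3} {out.3} {u1.1} {u1.2, u1.3, u2.3, u4.1, u4.2} {u2.1, u3.1} {u2.2} {u4.3}


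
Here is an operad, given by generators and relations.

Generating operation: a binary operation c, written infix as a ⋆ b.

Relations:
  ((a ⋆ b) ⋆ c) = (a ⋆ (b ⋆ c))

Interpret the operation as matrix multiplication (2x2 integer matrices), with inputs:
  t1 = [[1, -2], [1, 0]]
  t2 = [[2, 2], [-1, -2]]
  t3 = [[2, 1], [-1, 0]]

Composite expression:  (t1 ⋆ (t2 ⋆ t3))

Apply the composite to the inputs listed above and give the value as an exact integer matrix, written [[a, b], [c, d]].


(t2 ⋆ t3) = [[2, 2], [0, -1]]
(t1 ⋆ (t2 ⋆ t3)) = [[2, 4], [2, 2]]

[[2, 4], [2, 2]]


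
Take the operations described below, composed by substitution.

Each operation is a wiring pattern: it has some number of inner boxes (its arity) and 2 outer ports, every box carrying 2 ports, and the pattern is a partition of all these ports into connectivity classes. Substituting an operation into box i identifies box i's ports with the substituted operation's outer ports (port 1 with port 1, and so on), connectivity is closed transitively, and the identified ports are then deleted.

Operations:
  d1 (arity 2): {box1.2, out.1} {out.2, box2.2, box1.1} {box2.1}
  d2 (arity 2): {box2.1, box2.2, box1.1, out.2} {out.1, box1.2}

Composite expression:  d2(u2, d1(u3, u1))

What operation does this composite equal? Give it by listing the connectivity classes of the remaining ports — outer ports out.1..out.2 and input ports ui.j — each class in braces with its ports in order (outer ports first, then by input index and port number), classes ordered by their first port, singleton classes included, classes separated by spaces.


{out.1, u2.2} {out.2, u1.2, u2.1, u3.1, u3.2} {u1.1}

Substituting into d2 glues patterns; closure does the rest.
the subtree at d1 composes to {out.1, u3.2} {out.2, u1.2, u3.1} {u1.1} on (u3, u1); out.j = own outer ports
the subtree at d2 composes to {out.1, u2.2} {out.2, u1.2, u2.1, u3.1, u3.2} {u1.1} on (u2, u3, u1); out.j = own outer ports


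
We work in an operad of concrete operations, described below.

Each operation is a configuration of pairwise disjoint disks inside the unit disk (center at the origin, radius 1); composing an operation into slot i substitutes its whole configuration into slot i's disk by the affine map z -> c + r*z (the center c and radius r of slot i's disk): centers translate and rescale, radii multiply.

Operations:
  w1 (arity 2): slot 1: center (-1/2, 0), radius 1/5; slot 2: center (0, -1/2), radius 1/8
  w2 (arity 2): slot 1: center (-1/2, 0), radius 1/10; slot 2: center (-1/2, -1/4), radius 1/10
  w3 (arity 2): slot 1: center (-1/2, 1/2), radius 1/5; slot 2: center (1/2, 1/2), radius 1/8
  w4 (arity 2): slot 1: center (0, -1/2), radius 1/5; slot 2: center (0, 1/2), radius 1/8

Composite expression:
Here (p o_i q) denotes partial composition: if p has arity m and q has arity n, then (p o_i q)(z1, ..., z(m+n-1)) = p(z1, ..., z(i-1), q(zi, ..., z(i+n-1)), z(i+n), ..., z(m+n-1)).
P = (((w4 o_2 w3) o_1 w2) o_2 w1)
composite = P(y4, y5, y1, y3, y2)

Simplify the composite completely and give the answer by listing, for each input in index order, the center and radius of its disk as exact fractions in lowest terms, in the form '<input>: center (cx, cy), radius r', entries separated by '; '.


y1: center (-1/10, -14/25), radius 1/400; y2: center (1/16, 9/16), radius 1/64; y3: center (-1/16, 9/16), radius 1/40; y4: center (-1/10, -1/2), radius 1/50; y5: center (-11/100, -11/20), radius 1/250


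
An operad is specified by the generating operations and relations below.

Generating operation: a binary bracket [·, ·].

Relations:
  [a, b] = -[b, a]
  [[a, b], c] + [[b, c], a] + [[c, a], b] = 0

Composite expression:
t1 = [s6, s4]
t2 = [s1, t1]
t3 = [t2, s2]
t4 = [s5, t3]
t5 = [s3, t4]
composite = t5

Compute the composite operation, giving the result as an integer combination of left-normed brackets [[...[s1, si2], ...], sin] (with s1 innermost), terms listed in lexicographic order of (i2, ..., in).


-[[[[[s1, s4], s6], s2], s5], s3] + [[[[[s1, s6], s4], s2], s5], s3]

In the tensor algebra, words opening s1 carry the s1-anchored form.
Composite bracket: [s3, [s5, [[s1, [s6, s4]], s2]]]
The bracket unfolds into 32 signed words via [a, b] = ab - ba (2^5 = 32).
The s1-initial words carry the normal form:
  sign of s1s4s6s2s5s3 is -1, so it contributes -[[[[[s1, s4], s6], s2], s5], s3]
  sign of s1s6s4s2s5s3 is +1, so it contributes +[[[[[s1, s6], s4], s2], s5], s3]
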